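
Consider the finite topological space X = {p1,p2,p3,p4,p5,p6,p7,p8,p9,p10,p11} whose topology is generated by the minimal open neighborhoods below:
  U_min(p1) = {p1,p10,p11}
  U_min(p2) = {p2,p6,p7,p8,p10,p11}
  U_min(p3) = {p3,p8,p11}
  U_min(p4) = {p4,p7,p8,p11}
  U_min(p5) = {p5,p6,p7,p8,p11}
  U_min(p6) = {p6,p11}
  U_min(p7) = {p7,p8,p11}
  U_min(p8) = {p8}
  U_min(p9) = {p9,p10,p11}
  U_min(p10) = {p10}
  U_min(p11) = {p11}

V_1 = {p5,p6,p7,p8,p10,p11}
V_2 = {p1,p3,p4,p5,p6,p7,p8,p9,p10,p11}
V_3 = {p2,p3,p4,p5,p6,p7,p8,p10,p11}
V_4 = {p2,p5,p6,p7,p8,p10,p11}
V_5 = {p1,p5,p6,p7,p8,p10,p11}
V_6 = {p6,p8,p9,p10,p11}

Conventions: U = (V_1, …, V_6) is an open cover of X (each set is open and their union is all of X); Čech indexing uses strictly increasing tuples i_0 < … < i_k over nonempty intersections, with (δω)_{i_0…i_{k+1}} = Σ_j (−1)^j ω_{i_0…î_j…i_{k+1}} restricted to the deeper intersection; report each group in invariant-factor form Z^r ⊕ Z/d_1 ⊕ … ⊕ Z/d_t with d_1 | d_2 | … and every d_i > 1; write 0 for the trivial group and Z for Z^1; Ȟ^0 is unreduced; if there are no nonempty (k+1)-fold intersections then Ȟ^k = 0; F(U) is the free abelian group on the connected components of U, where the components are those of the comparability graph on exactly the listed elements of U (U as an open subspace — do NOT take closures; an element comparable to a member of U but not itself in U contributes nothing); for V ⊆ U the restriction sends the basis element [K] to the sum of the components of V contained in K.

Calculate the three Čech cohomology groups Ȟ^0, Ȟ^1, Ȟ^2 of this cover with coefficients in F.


nonempty intersections:
  V12={p5,p6,p7,p8,p10,p11} V13={p5,p6,p7,p8,p10,p11} V14={p5,p6,p7,p8,p10,p11} V15={p5,p6,p7,p8,p10,p11} V16={p6,p8,p10,p11} V23={p3,p4,p5,p6,p7,p8,p10,p11} V24={p5,p6,p7,p8,p10,p11} V25={p1,p5,p6,p7,p8,p10,p11} V26={p6,p8,p9,p10,p11} V34={p2,p5,p6,p7,p8,p10,p11} V35={p5,p6,p7,p8,p10,p11} V36={p6,p8,p10,p11} V45={p5,p6,p7,p8,p10,p11} V46={p6,p8,p10,p11} V56={p6,p8,p10,p11}
  V123={p5,p6,p7,p8,p10,p11} V124={p5,p6,p7,p8,p10,p11} V125={p5,p6,p7,p8,p10,p11} V126={p6,p8,p10,p11} V134={p5,p6,p7,p8,p10,p11} V135={p5,p6,p7,p8,p10,p11} V136={p6,p8,p10,p11} V145={p5,p6,p7,p8,p10,p11} V146={p6,p8,p10,p11} V156={p6,p8,p10,p11} V234={p5,p6,p7,p8,p10,p11} V235={p5,p6,p7,p8,p10,p11} V236={p6,p8,p10,p11} V245={p5,p6,p7,p8,p10,p11} V246={p6,p8,p10,p11} V256={p6,p8,p10,p11} V345={p5,p6,p7,p8,p10,p11} V346={p6,p8,p10,p11} V356={p6,p8,p10,p11} V456={p6,p8,p10,p11}
  V1234={p5,p6,p7,p8,p10,p11} V1235={p5,p6,p7,p8,p10,p11} V1236={p6,p8,p10,p11} V1245={p5,p6,p7,p8,p10,p11} V1246={p6,p8,p10,p11} V1256={p6,p8,p10,p11} V1345={p5,p6,p7,p8,p10,p11} V1346={p6,p8,p10,p11} V1356={p6,p8,p10,p11} V1456={p6,p8,p10,p11} V2345={p5,p6,p7,p8,p10,p11} V2346={p6,p8,p10,p11} V2356={p6,p8,p10,p11} V2456={p6,p8,p10,p11} V3456={p6,p8,p10,p11}
  V12345={p5,p6,p7,p8,p10,p11} V12346={p6,p8,p10,p11} V12356={p6,p8,p10,p11} V12456={p6,p8,p10,p11} V13456={p6,p8,p10,p11} V23456={p6,p8,p10,p11}
  V123456={p6,p8,p10,p11}
components per intersection:
  V1: {p5,p6,p7,p8,p11} {p10}
  V2: {p1,p3,p4,p5,p6,p7,p8,p9,p10,p11}
  V3: {p2,p3,p4,p5,p6,p7,p8,p10,p11}
  V4: {p2,p5,p6,p7,p8,p10,p11}
  V5: {p1,p5,p6,p7,p8,p10,p11}
  V6: {p6,p9,p10,p11} {p8}
  V12: {p5,p6,p7,p8,p11} {p10}
  V13: {p5,p6,p7,p8,p11} {p10}
  V14: {p5,p6,p7,p8,p11} {p10}
  V15: {p5,p6,p7,p8,p11} {p10}
  V16: {p6,p11} {p8} {p10}
  V23: {p3,p4,p5,p6,p7,p8,p11} {p10}
  V24: {p5,p6,p7,p8,p11} {p10}
  V25: {p1,p5,p6,p7,p8,p10,p11}
  V26: {p6,p9,p10,p11} {p8}
  V34: {p2,p5,p6,p7,p8,p10,p11}
  V35: {p5,p6,p7,p8,p11} {p10}
  V36: {p6,p11} {p8} {p10}
  V45: {p5,p6,p7,p8,p11} {p10}
  V46: {p6,p11} {p8} {p10}
  V56: {p6,p11} {p8} {p10}
  V123: {p5,p6,p7,p8,p11} {p10}
  V124: {p5,p6,p7,p8,p11} {p10}
  V125: {p5,p6,p7,p8,p11} {p10}
  V126: {p6,p11} {p8} {p10}
  V134: {p5,p6,p7,p8,p11} {p10}
  V135: {p5,p6,p7,p8,p11} {p10}
  V136: {p6,p11} {p8} {p10}
  V145: {p5,p6,p7,p8,p11} {p10}
  V146: {p6,p11} {p8} {p10}
  V156: {p6,p11} {p8} {p10}
  V234: {p5,p6,p7,p8,p11} {p10}
  V235: {p5,p6,p7,p8,p11} {p10}
  V236: {p6,p11} {p8} {p10}
  V245: {p5,p6,p7,p8,p11} {p10}
  V246: {p6,p11} {p8} {p10}
  V256: {p6,p11} {p8} {p10}
  V345: {p5,p6,p7,p8,p11} {p10}
  V346: {p6,p11} {p8} {p10}
  V356: {p6,p11} {p8} {p10}
  V456: {p6,p11} {p8} {p10}
  V1234: {p5,p6,p7,p8,p11} {p10}
  V1235: {p5,p6,p7,p8,p11} {p10}
  V1236: {p6,p11} {p8} {p10}
  V1245: {p5,p6,p7,p8,p11} {p10}
  V1246: {p6,p11} {p8} {p10}
  V1256: {p6,p11} {p8} {p10}
  V1345: {p5,p6,p7,p8,p11} {p10}
  V1346: {p6,p11} {p8} {p10}
  V1356: {p6,p11} {p8} {p10}
  V1456: {p6,p11} {p8} {p10}
  V2345: {p5,p6,p7,p8,p11} {p10}
  V2346: {p6,p11} {p8} {p10}
  V2356: {p6,p11} {p8} {p10}
  V2456: {p6,p11} {p8} {p10}
  V3456: {p6,p11} {p8} {p10}
  V12345: {p5,p6,p7,p8,p11} {p10}
  V12346: {p6,p11} {p8} {p10}
  V12356: {p6,p11} {p8} {p10}
  V12456: {p6,p11} {p8} {p10}
  V13456: {p6,p11} {p8} {p10}
  V23456: {p6,p11} {p8} {p10}
  V123456: {p6,p11} {p8} {p10}
C dims 8,32,50,40; δ0: rk 7, SNF 1^7; δ1: rk 24, SNF 1^24; δ2: rk 26, SNF 1^26
Ȟ^0: (8−7)−0=1 ⇒ Z
Ȟ^1: (32−24)−7=1 ⇒ Z
Ȟ^2: (50−26)−24=0 ⇒ 0

Ȟ^0 = Z, Ȟ^1 = Z, Ȟ^2 = 0


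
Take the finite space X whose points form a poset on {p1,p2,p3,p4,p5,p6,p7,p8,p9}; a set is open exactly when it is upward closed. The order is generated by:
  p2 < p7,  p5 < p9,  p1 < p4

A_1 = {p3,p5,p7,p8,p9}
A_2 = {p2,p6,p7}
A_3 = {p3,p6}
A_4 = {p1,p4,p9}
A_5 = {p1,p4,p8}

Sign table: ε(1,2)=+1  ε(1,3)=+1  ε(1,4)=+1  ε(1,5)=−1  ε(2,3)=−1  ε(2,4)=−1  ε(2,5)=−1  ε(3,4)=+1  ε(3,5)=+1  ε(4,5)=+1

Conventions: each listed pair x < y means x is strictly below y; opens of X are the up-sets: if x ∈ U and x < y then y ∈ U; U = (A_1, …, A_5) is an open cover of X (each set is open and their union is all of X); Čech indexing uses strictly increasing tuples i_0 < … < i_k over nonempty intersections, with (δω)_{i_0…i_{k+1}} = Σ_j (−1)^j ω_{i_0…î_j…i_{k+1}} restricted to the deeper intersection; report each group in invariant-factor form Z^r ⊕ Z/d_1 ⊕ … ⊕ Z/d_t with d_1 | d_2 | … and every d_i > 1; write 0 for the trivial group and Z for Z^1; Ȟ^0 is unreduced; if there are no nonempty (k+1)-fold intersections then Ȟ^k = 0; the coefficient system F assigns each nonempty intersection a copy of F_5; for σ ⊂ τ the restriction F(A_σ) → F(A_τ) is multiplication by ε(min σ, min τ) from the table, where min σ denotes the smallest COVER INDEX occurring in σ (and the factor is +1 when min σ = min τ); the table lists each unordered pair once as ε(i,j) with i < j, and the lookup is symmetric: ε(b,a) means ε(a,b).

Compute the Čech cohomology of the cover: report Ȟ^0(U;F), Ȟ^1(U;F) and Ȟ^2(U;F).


Ȟ^0(U;F) ≅ 0, Ȟ^1(U;F) ≅ Z/5 and Ȟ^2(U;F) ≅ 0

nonempty intersections:
  A12={p7} A13={p3} A14={p9} A15={p8} A23={p6} A45={p1,p4}
C dims 5,6; δ0: rk_F5 5
Ȟ^0: (5−5)−0=0 ⇒ 0
Ȟ^1: (6−0)−5=1 ⇒ Z/5
Ȟ^2: (0−0)−0=0 ⇒ 0


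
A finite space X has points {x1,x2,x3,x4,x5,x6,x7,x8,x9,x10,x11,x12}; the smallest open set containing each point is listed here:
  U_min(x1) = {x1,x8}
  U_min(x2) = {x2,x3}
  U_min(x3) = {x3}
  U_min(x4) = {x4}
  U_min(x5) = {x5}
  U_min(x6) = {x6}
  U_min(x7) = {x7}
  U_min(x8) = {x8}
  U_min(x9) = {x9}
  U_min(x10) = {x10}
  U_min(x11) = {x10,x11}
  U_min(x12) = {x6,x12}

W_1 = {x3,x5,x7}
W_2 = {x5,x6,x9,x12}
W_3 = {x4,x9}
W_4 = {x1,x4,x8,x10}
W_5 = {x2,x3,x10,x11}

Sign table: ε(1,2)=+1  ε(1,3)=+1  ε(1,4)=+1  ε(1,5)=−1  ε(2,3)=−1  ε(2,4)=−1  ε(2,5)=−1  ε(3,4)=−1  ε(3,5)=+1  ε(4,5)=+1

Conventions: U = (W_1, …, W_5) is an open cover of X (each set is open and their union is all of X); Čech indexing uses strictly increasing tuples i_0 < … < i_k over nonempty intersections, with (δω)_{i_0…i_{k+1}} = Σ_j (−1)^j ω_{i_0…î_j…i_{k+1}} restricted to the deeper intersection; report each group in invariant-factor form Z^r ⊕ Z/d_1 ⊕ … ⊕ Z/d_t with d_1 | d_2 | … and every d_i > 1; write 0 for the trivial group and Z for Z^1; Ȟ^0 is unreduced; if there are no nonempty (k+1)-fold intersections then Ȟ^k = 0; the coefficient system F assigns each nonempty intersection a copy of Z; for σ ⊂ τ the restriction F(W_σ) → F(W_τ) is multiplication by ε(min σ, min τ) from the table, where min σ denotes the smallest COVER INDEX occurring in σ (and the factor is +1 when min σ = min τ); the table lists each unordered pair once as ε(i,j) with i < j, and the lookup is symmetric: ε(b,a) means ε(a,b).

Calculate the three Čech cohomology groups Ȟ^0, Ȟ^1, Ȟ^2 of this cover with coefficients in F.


nerve of the cover:
  W12={x5} W15={x3} W23={x9} W34={x4} W45={x10}
C dims 5,5; δ0: rk 5, SNF 1^4·2
Ȟ^0 = (5 − 5) − 0 = 0, so Ȟ^0 ≅ 0
Ȟ^1 = (5 − 0) − 5 = 0 plus torsion [2], so Ȟ^1 ≅ Z/2
Ȟ^2 = (0 − 0) − 0 = 0, so Ȟ^2 ≅ 0

Ȟ^0 ≅ 0, Ȟ^1 ≅ Z/2 and Ȟ^2 ≅ 0


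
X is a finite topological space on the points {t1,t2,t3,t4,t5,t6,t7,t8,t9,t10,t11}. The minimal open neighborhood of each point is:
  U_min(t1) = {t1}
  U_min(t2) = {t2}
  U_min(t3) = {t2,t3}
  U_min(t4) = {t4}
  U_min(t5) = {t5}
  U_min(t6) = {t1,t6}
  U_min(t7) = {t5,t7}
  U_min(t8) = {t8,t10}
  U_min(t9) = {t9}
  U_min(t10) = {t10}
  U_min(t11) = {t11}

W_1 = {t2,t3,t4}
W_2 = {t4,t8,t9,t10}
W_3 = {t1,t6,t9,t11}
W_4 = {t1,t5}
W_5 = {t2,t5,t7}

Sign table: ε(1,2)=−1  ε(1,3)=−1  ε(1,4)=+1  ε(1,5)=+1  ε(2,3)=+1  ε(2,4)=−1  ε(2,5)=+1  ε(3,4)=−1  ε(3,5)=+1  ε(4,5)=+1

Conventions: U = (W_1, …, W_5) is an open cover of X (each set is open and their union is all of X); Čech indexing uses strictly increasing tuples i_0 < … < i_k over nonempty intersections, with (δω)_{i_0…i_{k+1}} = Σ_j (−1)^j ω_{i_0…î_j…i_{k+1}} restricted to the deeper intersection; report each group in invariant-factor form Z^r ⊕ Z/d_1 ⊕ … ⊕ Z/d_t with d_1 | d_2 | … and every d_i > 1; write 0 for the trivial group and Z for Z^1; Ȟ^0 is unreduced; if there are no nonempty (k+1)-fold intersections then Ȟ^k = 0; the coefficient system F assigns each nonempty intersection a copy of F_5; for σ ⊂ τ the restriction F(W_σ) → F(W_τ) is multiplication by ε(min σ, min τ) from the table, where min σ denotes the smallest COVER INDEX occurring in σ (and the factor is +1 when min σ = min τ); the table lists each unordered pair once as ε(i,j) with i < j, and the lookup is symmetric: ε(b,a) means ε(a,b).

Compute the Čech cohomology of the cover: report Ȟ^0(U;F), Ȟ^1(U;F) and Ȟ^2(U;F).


nerve of the cover:
  W12={t4} W15={t2} W23={t9} W34={t1} W45={t5}
C dims 5,5; δ0: rk_F5 4
Ȟ^0 = (5 − 4) − 0 = 1, so Ȟ^0 ≅ Z/5
Ȟ^1 = (5 − 0) − 4 = 1, so Ȟ^1 ≅ Z/5
Ȟ^2 = (0 − 0) − 0 = 0, so Ȟ^2 ≅ 0

Ȟ^0 ≅ Z/5; Ȟ^1 ≅ Z/5; Ȟ^2 ≅ 0


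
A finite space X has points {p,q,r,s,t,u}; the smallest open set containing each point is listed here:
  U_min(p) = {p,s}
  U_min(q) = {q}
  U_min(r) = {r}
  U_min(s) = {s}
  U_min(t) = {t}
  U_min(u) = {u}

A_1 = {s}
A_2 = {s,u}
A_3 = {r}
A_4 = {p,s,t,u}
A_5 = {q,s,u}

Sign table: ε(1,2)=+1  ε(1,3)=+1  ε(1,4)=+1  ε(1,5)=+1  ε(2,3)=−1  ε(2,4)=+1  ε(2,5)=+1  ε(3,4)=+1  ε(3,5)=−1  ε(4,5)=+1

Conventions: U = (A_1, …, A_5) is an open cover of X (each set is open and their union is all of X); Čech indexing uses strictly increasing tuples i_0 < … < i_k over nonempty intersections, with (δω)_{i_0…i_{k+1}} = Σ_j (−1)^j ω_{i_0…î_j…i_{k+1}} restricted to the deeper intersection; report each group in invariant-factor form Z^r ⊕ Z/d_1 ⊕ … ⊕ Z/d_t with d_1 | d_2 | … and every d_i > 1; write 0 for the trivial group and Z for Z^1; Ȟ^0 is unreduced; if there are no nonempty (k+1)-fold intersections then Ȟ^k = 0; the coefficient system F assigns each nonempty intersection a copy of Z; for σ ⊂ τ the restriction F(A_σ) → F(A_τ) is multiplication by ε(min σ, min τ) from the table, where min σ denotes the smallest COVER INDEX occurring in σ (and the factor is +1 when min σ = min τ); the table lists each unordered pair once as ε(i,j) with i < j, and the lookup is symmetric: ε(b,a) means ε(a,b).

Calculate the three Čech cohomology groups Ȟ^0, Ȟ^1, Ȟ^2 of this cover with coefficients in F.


intersection data:
  A12={s} A14={s} A15={s} A24={s,u} A25={s,u} A45={s,u}
  A124={s} A125={s} A145={s} A245={s,u}
  A1245={s}
C dims 5,6,4,1; δ0: rk 3, SNF 1^3; δ1: rk 3, SNF 1^3; δ2: rk 1, SNF 1^1
Ȟ^0 = (5 − 3) − 0 = 2, so Ȟ^0 ≅ Z^2
Ȟ^1 = (6 − 3) − 3 = 0, so Ȟ^1 ≅ 0
Ȟ^2 = (4 − 1) − 3 = 0, so Ȟ^2 ≅ 0

Ȟ^0 = Z^2,  Ȟ^1 = 0,  Ȟ^2 = 0


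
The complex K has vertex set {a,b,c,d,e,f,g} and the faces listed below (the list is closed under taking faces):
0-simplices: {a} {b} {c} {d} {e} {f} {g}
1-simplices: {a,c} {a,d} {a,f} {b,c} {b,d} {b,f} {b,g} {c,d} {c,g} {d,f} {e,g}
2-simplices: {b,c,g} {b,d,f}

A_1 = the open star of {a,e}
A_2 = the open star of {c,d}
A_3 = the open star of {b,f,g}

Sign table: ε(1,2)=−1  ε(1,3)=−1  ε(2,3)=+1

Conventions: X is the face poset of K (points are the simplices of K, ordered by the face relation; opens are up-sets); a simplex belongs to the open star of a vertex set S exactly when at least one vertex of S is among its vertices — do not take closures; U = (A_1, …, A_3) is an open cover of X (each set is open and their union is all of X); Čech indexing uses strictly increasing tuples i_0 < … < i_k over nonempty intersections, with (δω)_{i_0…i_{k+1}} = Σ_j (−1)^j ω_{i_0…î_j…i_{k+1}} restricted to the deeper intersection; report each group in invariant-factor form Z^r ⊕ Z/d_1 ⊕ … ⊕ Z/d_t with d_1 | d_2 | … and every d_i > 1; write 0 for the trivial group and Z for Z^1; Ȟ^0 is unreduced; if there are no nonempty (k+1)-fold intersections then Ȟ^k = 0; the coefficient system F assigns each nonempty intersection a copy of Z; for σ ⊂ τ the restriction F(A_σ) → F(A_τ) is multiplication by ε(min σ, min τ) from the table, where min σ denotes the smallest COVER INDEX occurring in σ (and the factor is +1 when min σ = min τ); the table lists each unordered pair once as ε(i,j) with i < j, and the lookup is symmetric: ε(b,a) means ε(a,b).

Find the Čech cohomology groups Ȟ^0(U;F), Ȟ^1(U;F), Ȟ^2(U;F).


nerve simplices:
  A1={{a},{e},{a,c},{a,d},{a,f},{e,g}} A2={{c},{d},{a,c},{a,d},{b,c},{b,d},{c,d},{c,g},{d,f},{b,c,g},{b,d,f}} A3={{b},{f},{g},{a,f},{b,c},{b,d},{b,f},{b,g},{c,g},{d,f},{e,g},{b,c,g},{b,d,f}}
  A12={{a,c},{a,d}} A13={{a,f},{e,g}} A23={{b,c},{b,d},{c,g},{d,f},{b,c,g},{b,d,f}}
C dims 3,3; δ0: rk 2, SNF 1^2
degree 0: 3−2−0 = 1 → Ȟ^0 ≅ Z
degree 1: 3−0−2 = 1 → Ȟ^1 ≅ Z
degree 2: 0−0−0 = 0 → Ȟ^2 ≅ 0

Ȟ^0 ≅ Z, Ȟ^1 ≅ Z and Ȟ^2 ≅ 0


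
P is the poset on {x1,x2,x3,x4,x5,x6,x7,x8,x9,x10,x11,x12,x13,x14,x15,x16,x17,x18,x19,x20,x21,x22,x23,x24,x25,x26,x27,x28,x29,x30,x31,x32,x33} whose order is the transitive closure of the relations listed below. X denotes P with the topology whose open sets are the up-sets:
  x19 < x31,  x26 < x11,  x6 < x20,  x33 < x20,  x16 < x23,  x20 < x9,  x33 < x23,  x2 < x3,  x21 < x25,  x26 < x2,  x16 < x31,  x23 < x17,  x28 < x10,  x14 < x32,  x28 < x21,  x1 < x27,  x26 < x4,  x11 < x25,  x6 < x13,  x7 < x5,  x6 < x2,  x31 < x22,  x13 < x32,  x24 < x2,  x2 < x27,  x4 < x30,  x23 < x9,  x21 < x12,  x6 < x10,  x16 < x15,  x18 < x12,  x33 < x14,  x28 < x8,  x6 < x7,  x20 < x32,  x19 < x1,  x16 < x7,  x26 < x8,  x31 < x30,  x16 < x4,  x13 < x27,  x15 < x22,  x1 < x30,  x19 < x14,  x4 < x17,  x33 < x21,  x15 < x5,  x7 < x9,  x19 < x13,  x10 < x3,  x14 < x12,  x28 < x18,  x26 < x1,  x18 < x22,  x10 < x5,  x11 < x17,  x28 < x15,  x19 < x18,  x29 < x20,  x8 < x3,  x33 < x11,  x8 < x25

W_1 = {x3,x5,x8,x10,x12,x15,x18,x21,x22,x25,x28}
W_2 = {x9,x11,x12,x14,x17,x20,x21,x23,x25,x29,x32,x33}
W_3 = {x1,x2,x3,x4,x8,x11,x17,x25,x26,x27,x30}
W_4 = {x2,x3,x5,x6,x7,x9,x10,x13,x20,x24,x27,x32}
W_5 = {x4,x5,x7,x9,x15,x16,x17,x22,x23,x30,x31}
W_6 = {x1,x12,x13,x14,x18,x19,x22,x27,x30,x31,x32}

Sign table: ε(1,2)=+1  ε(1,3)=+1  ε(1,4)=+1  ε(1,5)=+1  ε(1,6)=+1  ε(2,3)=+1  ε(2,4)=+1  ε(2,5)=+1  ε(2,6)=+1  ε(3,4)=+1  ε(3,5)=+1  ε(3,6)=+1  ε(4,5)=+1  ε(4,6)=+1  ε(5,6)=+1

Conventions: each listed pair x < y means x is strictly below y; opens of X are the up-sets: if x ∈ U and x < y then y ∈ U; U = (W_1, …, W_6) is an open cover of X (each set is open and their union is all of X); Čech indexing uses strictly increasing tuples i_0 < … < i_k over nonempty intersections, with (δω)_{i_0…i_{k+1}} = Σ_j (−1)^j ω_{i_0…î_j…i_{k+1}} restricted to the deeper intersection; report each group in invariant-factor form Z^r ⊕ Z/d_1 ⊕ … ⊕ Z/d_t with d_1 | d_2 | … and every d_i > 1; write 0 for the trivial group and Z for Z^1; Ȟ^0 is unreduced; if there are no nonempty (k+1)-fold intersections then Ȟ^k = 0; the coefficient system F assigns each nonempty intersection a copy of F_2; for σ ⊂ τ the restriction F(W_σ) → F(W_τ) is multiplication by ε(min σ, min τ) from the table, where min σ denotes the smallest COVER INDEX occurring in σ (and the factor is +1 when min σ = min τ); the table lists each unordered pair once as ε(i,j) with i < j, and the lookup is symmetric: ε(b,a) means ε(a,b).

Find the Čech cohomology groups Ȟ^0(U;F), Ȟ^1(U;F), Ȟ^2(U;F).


Ȟ^0 = Z/2, Ȟ^1 = Z/2 and Ȟ^2 = Z/2

intersection data:
  W12={x12,x21,x25} W13={x3,x8,x25} W14={x3,x5,x10} W15={x5,x15,x22} W16={x12,x18,x22} W23={x11,x17,x25} W24={x9,x20,x32} W25={x9,x17,x23} W26={x12,x14,x32} W34={x2,x3,x27} W35={x4,x17,x30} W36={x1,x27,x30} W45={x5,x7,x9} W46={x13,x27,x32} W56={x22,x30,x31}
  W123={x25} W126={x12} W134={x3} W145={x5} W156={x22} W235={x17} W245={x9} W246={x32} W346={x27} W356={x30}
C dims 6,15,10; δ0: rk_F2 5; δ1: rk_F2 9
Ȟ^0 = (6 − 5) − 0 = 1, so Ȟ^0 ≅ Z/2
Ȟ^1 = (15 − 9) − 5 = 1, so Ȟ^1 ≅ Z/2
Ȟ^2 = (10 − 0) − 9 = 1, so Ȟ^2 ≅ Z/2


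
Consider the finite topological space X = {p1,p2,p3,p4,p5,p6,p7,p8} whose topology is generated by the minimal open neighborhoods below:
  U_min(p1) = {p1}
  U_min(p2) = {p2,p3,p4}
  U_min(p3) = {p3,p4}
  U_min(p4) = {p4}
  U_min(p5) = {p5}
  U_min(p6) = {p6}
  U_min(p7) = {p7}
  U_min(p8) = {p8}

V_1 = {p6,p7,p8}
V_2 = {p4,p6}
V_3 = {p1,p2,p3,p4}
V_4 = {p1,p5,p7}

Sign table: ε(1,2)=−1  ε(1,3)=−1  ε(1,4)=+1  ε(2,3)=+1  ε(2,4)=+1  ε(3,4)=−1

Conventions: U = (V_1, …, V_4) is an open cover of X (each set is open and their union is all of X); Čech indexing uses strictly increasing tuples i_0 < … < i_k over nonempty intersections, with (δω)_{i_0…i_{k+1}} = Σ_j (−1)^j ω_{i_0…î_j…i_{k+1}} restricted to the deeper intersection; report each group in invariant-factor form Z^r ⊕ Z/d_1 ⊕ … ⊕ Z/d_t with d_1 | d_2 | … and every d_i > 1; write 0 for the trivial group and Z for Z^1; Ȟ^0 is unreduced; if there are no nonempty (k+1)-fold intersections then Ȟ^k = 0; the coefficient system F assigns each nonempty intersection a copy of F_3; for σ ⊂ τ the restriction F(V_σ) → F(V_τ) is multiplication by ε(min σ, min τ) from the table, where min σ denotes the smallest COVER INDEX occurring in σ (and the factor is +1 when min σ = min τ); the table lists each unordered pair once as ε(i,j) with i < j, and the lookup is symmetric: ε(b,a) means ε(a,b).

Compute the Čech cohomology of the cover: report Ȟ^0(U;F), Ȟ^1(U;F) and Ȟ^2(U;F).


Ȟ^0(U;F) ≅ Z/3, Ȟ^1(U;F) ≅ Z/3 and Ȟ^2(U;F) ≅ 0

nerve of the cover:
  V12={p6} V14={p7} V23={p4} V34={p1}
C dims 4,4; δ0: rk_F3 3
Ȟ^0 = (4 − 3) − 0 = 1, so Ȟ^0 ≅ Z/3
Ȟ^1 = (4 − 0) − 3 = 1, so Ȟ^1 ≅ Z/3
Ȟ^2 = (0 − 0) − 0 = 0, so Ȟ^2 ≅ 0


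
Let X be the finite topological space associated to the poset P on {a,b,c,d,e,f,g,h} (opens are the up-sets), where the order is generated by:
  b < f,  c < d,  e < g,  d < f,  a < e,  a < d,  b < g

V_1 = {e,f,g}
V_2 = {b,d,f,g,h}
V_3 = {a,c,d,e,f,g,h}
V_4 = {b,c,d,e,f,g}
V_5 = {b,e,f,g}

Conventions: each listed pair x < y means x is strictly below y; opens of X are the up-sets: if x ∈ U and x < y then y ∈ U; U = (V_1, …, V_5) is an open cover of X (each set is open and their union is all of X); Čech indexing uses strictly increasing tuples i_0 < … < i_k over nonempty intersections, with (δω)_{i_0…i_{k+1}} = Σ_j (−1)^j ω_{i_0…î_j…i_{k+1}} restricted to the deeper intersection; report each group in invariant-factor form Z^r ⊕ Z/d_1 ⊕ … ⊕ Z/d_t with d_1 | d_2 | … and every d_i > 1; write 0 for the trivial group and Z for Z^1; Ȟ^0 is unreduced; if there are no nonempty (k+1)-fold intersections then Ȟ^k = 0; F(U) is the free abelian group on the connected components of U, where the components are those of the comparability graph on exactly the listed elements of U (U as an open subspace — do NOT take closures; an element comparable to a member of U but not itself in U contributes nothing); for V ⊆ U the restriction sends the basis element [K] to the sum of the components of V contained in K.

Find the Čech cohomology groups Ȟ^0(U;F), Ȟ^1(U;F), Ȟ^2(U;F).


nerve simplices:
  V12={f,g} V13={e,f,g} V14={e,f,g} V15={e,f,g} V23={d,f,g,h} V24={b,d,f,g} V25={b,f,g} V34={c,d,e,f,g} V35={e,f,g} V45={b,e,f,g}
  V123={f,g} V124={f,g} V125={f,g} V134={e,f,g} V135={e,f,g} V145={e,f,g} V234={d,f,g} V235={f,g} V245={b,f,g} V345={e,f,g}
  V1234={f,g} V1235={f,g} V1245={f,g} V1345={e,f,g} V2345={f,g}
  V12345={f,g}
components per intersection:
  V1: {e,g} {f}
  V2: {b,d,f,g} {h}
  V3: {a,c,d,e,f,g} {h}
  V4: {b,c,d,e,f,g}
  V5: {b,e,f,g}
  V12: {f} {g}
  V13: {e,g} {f}
  V14: {e,g} {f}
  V15: {e,g} {f}
  V23: {d,f} {g} {h}
  V24: {b,d,f,g}
  V25: {b,f,g}
  V34: {c,d,f} {e,g}
  V35: {e,g} {f}
  V45: {b,e,f,g}
  V123: {f} {g}
  V124: {f} {g}
  V125: {f} {g}
  V134: {e,g} {f}
  V135: {e,g} {f}
  V145: {e,g} {f}
  V234: {d,f} {g}
  V235: {f} {g}
  V245: {b,f,g}
  V345: {e,g} {f}
  V1234: {f} {g}
  V1235: {f} {g}
  V1245: {f} {g}
  V1345: {e,g} {f}
  V2345: {f} {g}
  V12345: {f} {g}
C dims 8,18,19,10; δ0: rk 6, SNF 1^6; δ1: rk 11, SNF 1^11; δ2: rk 8, SNF 1^8
degree 0: 8−6−0 = 2 → Ȟ^0 ≅ Z^2
degree 1: 18−11−6 = 1 → Ȟ^1 ≅ Z
degree 2: 19−8−11 = 0 → Ȟ^2 ≅ 0

Ȟ^0(U;F) ≅ Z^2, Ȟ^1(U;F) ≅ Z and Ȟ^2(U;F) ≅ 0


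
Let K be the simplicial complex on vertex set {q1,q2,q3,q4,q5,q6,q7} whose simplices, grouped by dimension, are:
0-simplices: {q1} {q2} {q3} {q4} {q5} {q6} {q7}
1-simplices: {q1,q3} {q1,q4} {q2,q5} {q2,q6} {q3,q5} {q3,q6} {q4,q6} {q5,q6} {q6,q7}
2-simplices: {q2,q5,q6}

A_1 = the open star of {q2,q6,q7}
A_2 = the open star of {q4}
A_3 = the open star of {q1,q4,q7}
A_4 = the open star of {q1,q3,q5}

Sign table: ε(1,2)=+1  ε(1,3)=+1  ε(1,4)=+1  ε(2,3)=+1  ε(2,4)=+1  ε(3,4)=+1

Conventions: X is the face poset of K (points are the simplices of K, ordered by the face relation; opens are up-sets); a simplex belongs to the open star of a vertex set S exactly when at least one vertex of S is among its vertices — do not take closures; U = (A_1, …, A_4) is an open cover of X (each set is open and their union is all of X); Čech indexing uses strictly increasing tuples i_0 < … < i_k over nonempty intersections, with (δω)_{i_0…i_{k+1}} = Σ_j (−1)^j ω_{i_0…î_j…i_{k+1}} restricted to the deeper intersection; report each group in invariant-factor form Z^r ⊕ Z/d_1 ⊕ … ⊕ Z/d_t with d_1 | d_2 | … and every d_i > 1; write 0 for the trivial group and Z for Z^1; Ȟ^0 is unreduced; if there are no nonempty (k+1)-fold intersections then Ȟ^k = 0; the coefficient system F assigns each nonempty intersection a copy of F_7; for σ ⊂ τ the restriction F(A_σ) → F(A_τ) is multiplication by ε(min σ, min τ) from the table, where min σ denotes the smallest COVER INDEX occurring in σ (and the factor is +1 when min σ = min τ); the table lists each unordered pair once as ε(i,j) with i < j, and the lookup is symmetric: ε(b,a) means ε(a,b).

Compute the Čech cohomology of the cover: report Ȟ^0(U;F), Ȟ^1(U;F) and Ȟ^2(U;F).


nonempty overlaps:
  A1={{q2},{q6},{q7},{q2,q5},{q2,q6},{q3,q6},{q4,q6},{q5,q6},{q6,q7},{q2,q5,q6}} A2={{q4},{q1,q4},{q4,q6}} A3={{q1},{q4},{q7},{q1,q3},{q1,q4},{q4,q6},{q6,q7}} A4={{q1},{q3},{q5},{q1,q3},{q1,q4},{q2,q5},{q3,q5},{q3,q6},{q5,q6},{q2,q5,q6}}
  A12={{q4,q6}} A13={{q7},{q4,q6},{q6,q7}} A14={{q2,q5},{q3,q6},{q5,q6},{q2,q5,q6}} A23={{q4},{q1,q4},{q4,q6}} A24={{q1,q4}} A34={{q1},{q1,q3},{q1,q4}}
  A123={{q4,q6}} A234={{q1,q4}}
C dims 4,6,2; δ0: rk_F7 3; δ1: rk_F7 2
degree 0: 4−3−0 = 1 → Ȟ^0 ≅ Z/7
degree 1: 6−2−3 = 1 → Ȟ^1 ≅ Z/7
degree 2: 2−0−2 = 0 → Ȟ^2 ≅ 0

Ȟ^0 = Z/7, Ȟ^1 = Z/7 and Ȟ^2 = 0


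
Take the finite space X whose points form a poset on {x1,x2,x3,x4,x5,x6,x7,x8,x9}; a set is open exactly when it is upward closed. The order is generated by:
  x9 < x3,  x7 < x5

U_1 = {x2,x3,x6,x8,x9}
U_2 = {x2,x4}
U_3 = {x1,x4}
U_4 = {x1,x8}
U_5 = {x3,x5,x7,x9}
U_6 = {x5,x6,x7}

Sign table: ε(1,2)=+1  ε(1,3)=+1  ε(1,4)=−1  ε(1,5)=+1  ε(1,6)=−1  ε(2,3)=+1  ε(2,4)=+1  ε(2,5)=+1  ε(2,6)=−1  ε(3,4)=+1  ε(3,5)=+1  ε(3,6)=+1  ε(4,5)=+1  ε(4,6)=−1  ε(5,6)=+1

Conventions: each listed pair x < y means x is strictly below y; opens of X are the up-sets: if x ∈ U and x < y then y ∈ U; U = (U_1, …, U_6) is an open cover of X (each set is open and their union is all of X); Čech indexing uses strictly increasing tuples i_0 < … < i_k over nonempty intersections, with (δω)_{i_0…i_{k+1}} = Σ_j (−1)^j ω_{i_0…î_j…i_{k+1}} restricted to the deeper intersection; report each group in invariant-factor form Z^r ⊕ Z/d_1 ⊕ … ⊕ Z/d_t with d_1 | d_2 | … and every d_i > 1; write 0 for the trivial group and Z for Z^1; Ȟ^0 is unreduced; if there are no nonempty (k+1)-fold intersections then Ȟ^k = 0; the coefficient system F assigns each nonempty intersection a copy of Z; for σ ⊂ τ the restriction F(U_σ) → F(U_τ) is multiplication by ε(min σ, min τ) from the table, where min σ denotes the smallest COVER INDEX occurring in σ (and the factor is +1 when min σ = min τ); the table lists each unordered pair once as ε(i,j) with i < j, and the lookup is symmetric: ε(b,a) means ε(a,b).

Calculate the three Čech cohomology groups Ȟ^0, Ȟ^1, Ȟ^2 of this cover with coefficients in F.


cover nerve:
  U12={x2} U14={x8} U15={x3,x9} U16={x6} U23={x4} U34={x1} U56={x5,x7}
C dims 6,7; δ0: rk 6, SNF 1^5·2
Ȟ^0: (6−6)−0=0 ⇒ 0
Ȟ^1: (7−0)−6=1 plus torsion [2] ⇒ Z ⊕ Z/2
Ȟ^2: (0−0)−0=0 ⇒ 0

Ȟ^0(U;F) ≅ 0, Ȟ^1(U;F) ≅ Z ⊕ Z/2, Ȟ^2(U;F) ≅ 0


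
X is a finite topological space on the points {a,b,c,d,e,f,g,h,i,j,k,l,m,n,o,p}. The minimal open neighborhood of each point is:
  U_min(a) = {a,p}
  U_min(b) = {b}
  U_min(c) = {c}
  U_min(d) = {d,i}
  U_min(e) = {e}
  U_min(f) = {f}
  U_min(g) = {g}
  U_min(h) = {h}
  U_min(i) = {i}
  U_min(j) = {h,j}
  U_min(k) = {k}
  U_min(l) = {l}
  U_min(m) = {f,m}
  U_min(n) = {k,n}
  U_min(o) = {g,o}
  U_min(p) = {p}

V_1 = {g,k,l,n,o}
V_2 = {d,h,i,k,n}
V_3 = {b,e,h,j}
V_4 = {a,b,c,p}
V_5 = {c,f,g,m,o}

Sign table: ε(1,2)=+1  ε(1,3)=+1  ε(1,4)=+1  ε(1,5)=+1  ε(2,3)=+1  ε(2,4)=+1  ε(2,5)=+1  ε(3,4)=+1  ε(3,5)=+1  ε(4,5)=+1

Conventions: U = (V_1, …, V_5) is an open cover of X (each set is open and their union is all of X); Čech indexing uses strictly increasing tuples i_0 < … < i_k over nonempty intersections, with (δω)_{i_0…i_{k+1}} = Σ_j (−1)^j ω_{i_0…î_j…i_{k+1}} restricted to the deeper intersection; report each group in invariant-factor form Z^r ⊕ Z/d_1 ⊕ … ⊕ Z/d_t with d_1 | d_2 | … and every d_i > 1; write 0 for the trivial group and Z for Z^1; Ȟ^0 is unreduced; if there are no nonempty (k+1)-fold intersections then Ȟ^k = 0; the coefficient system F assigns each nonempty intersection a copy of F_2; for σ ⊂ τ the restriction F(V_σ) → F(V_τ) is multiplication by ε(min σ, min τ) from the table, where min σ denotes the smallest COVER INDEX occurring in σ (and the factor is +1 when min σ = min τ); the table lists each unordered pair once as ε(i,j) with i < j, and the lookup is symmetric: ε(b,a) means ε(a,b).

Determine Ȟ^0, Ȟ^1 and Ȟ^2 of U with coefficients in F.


nerve of the cover:
  V12={k,n} V15={g,o} V23={h} V34={b} V45={c}
C dims 5,5; δ0: rk_F2 4
Ȟ^0 = (5 − 4) − 0 = 1, so Ȟ^0 ≅ Z/2
Ȟ^1 = (5 − 0) − 4 = 1, so Ȟ^1 ≅ Z/2
Ȟ^2 = (0 − 0) − 0 = 0, so Ȟ^2 ≅ 0

Ȟ^0 = Z/2; Ȟ^1 = Z/2; Ȟ^2 = 0


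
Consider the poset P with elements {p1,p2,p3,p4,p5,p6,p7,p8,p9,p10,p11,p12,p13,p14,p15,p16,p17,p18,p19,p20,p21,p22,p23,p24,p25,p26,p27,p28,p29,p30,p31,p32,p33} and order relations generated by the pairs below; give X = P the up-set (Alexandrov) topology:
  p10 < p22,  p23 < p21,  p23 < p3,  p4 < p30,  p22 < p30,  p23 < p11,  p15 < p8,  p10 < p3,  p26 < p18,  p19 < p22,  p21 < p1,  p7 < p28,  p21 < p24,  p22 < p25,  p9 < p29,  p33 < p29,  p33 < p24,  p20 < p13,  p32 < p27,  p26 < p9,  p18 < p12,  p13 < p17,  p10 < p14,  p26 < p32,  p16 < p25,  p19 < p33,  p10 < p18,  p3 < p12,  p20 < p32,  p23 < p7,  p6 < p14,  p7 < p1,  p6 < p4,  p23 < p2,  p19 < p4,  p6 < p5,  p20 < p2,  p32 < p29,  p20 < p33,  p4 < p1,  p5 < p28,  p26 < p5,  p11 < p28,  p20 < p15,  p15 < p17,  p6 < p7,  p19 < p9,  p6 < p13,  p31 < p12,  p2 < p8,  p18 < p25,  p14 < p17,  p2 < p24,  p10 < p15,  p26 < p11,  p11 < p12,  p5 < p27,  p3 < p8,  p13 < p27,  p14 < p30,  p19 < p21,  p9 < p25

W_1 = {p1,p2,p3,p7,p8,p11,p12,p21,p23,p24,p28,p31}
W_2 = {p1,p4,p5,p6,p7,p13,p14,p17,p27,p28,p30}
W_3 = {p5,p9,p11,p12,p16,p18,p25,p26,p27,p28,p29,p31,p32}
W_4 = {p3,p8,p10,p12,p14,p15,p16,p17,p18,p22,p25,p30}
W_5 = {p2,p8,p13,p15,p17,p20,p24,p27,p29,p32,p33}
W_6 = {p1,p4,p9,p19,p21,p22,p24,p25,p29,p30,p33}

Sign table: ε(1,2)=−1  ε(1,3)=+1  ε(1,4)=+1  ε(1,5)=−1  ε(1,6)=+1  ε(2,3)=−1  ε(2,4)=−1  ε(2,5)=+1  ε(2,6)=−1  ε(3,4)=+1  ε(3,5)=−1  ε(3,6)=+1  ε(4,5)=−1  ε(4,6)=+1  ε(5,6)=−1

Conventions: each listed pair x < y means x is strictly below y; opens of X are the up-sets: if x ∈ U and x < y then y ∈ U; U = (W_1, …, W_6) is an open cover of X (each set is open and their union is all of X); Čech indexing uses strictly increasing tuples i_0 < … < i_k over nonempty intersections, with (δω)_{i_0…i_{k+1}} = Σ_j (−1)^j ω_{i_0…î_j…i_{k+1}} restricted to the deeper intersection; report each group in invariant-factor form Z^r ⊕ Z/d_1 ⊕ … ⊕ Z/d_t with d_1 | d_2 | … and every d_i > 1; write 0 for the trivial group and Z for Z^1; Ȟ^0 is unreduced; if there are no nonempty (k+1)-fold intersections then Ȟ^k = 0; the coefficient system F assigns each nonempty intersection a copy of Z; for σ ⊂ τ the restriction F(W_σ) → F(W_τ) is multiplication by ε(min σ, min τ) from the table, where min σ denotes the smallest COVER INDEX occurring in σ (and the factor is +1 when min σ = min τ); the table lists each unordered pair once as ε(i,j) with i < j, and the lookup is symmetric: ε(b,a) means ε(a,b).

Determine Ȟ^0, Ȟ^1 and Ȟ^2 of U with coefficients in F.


nerve simplices:
  W12={p1,p7,p28} W13={p11,p12,p28,p31} W14={p3,p8,p12} W15={p2,p8,p24} W16={p1,p21,p24} W23={p5,p27,p28} W24={p14,p17,p30} W25={p13,p17,p27} W26={p1,p4,p30} W34={p12,p16,p18,p25} W35={p27,p29,p32} W36={p9,p25,p29} W45={p8,p15,p17} W46={p22,p25,p30} W56={p24,p29,p33}
  W123={p28} W126={p1} W134={p12} W145={p8} W156={p24} W235={p27} W245={p17} W246={p30} W346={p25} W356={p29}
C dims 6,15,10; δ0: rk 5, SNF 1^5; δ1: rk 10, SNF 1^9·2
degree 0: 6−5−0 = 1 → Ȟ^0 ≅ Z
degree 1: 15−10−5 = 0 → Ȟ^1 ≅ 0
degree 2: 10−0−10 = 0 plus torsion [2] → Ȟ^2 ≅ Z/2

Ȟ^0 = Z, Ȟ^1 = 0, Ȟ^2 = Z/2


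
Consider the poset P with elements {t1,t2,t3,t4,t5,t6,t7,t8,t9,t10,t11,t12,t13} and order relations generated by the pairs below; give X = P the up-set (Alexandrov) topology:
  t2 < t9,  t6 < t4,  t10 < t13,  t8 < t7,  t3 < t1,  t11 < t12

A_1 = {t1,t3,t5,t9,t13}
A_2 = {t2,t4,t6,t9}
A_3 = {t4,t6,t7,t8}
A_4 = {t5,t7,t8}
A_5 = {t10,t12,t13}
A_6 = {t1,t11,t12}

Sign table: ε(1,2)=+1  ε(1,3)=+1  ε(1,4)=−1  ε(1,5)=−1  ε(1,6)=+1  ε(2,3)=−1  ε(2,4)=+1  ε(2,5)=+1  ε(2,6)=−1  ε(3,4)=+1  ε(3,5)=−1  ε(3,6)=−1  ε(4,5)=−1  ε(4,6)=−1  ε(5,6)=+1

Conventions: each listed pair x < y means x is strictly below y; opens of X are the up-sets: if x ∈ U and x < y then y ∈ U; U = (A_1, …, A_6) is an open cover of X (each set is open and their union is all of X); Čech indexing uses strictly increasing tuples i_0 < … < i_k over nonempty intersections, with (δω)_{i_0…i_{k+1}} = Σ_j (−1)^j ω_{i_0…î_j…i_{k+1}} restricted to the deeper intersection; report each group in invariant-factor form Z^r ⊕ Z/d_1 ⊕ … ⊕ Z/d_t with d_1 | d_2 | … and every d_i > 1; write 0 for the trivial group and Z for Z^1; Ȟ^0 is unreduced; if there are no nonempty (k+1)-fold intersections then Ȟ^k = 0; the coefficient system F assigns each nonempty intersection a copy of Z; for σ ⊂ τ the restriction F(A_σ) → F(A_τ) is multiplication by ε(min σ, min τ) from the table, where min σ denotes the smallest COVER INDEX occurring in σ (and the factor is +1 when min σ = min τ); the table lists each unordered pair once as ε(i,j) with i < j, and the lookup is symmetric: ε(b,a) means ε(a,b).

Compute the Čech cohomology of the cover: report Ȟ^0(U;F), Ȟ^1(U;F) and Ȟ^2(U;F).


Ȟ^0 ≅ 0,  Ȟ^1 ≅ Z ⊕ Z/2,  Ȟ^2 ≅ 0

nerve simplices:
  A12={t9} A14={t5} A15={t13} A16={t1} A23={t4,t6} A34={t7,t8} A56={t12}
C dims 6,7; δ0: rk 6, SNF 1^5·2
degree 0: 6−6−0 = 0 → Ȟ^0 ≅ 0
degree 1: 7−0−6 = 1 plus torsion [2] → Ȟ^1 ≅ Z ⊕ Z/2
degree 2: 0−0−0 = 0 → Ȟ^2 ≅ 0


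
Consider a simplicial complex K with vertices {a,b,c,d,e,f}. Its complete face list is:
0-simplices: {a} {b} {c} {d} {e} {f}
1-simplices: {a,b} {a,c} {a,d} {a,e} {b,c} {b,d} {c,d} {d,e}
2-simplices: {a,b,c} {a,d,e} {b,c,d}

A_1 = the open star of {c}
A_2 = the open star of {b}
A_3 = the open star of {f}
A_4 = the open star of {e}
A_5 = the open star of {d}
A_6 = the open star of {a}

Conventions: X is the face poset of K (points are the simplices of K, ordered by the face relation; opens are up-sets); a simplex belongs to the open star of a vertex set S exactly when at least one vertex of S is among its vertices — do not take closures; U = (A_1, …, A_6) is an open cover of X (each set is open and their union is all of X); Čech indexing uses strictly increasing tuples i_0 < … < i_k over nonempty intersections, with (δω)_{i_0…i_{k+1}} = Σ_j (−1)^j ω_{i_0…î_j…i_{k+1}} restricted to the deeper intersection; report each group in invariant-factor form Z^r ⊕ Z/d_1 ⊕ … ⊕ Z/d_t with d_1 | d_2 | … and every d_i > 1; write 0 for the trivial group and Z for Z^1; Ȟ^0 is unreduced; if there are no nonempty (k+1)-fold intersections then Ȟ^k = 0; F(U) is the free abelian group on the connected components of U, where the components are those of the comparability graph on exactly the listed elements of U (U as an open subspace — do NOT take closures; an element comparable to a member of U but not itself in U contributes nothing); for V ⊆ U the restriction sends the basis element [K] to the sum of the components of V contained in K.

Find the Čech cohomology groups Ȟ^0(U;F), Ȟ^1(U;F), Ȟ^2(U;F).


nerve simplices:
  A1={{c},{a,c},{b,c},{c,d},{a,b,c},{b,c,d}} A2={{b},{a,b},{b,c},{b,d},{a,b,c},{b,c,d}} A3={{f}} A4={{e},{a,e},{d,e},{a,d,e}} A5={{d},{a,d},{b,d},{c,d},{d,e},{a,d,e},{b,c,d}} A6={{a},{a,b},{a,c},{a,d},{a,e},{a,b,c},{a,d,e}}
  A12={{b,c},{a,b,c},{b,c,d}} A15={{c,d},{b,c,d}} A16={{a,c},{a,b,c}} A25={{b,d},{b,c,d}} A26={{a,b},{a,b,c}} A45={{d,e},{a,d,e}} A46={{a,e},{a,d,e}} A56={{a,d},{a,d,e}}
  A125={{b,c,d}} A126={{a,b,c}} A456={{a,d,e}}
components per intersection:
  A1: {{c},{a,c},{b,c},{c,d},{a,b,c},{b,c,d}}
  A2: {{b},{a,b},{b,c},{b,d},{a,b,c},{b,c,d}}
  A3: {{f}}
  A4: {{e},{a,e},{d,e},{a,d,e}}
  A5: {{d},{a,d},{b,d},{c,d},{d,e},{a,d,e},{b,c,d}}
  A6: {{a},{a,b},{a,c},{a,d},{a,e},{a,b,c},{a,d,e}}
  A12: {{b,c},{a,b,c},{b,c,d}}
  A15: {{c,d},{b,c,d}}
  A16: {{a,c},{a,b,c}}
  A25: {{b,d},{b,c,d}}
  A26: {{a,b},{a,b,c}}
  A45: {{d,e},{a,d,e}}
  A46: {{a,e},{a,d,e}}
  A56: {{a,d},{a,d,e}}
  A125: {{b,c,d}}
  A126: {{a,b,c}}
  A456: {{a,d,e}}
C dims 6,8,3; δ0: rk 4, SNF 1^4; δ1: rk 3, SNF 1^3
degree 0: 6−4−0 = 2 → Ȟ^0 ≅ Z^2
degree 1: 8−3−4 = 1 → Ȟ^1 ≅ Z
degree 2: 3−0−3 = 0 → Ȟ^2 ≅ 0

Ȟ^0 = Z^2; Ȟ^1 = Z; Ȟ^2 = 0


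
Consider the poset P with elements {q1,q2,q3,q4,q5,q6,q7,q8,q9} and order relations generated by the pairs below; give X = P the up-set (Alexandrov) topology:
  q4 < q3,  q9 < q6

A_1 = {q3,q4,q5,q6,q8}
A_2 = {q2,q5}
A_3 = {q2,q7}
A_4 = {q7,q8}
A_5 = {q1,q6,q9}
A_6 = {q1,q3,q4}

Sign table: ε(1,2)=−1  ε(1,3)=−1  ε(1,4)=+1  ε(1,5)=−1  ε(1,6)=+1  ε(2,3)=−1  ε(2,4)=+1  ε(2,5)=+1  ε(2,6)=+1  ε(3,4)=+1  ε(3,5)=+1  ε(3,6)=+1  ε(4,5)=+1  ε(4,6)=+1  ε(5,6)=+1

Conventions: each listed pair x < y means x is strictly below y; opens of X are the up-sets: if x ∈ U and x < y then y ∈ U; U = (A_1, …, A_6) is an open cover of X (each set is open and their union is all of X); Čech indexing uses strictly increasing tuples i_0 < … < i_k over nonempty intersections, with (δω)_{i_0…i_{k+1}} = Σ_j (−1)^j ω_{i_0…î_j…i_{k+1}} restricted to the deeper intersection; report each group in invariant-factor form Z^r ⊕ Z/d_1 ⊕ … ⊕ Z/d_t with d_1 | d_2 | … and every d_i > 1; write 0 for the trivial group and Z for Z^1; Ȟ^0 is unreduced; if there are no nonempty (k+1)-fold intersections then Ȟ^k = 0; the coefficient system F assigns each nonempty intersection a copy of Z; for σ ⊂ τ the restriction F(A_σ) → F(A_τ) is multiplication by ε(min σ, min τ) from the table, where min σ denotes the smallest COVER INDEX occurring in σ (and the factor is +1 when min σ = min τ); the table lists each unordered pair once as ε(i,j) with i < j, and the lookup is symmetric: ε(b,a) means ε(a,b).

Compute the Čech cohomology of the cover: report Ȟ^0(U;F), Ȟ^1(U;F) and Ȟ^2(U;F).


Ȟ^0(U;F) ≅ 0, Ȟ^1(U;F) ≅ Z ⊕ Z/2 and Ȟ^2(U;F) ≅ 0

intersection data:
  A12={q5} A14={q8} A15={q6} A16={q3,q4} A23={q2} A34={q7} A56={q1}
C dims 6,7; δ0: rk 6, SNF 1^5·2
Ȟ^0 = (6 − 6) − 0 = 0, so Ȟ^0 ≅ 0
Ȟ^1 = (7 − 0) − 6 = 1 plus torsion [2], so Ȟ^1 ≅ Z ⊕ Z/2
Ȟ^2 = (0 − 0) − 0 = 0, so Ȟ^2 ≅ 0


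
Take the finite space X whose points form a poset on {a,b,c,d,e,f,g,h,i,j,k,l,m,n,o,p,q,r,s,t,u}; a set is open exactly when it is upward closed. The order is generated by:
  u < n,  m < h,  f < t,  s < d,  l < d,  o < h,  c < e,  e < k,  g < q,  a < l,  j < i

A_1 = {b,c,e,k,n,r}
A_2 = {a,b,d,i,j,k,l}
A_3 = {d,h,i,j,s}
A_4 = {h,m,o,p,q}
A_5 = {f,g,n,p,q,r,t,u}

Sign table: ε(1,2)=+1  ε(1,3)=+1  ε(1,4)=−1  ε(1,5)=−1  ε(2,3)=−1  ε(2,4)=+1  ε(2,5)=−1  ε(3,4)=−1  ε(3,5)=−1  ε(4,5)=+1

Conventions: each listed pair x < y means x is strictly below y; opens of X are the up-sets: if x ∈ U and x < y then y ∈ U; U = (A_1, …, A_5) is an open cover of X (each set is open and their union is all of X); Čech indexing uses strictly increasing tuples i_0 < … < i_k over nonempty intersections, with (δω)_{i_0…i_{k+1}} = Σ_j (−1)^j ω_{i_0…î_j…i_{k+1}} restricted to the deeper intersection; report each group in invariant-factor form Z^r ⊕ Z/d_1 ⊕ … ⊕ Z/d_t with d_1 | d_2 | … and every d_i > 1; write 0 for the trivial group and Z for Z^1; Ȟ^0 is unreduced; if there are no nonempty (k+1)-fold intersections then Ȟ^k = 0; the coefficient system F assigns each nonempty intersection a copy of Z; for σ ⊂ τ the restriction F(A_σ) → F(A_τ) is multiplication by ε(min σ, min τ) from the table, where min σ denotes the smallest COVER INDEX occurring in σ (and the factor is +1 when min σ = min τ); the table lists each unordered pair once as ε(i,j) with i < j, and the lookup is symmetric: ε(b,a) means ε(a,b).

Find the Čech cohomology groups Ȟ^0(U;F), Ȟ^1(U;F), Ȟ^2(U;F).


Ȟ^0 ≅ 0, Ȟ^1 ≅ Z/2 and Ȟ^2 ≅ 0

nonempty overlaps:
  A12={b,k} A15={n,r} A23={d,i,j} A34={h} A45={p,q}
C dims 5,5; δ0: rk 5, SNF 1^4·2
degree 0: 5−5−0 = 0 → Ȟ^0 ≅ 0
degree 1: 5−0−5 = 0 plus torsion [2] → Ȟ^1 ≅ Z/2
degree 2: 0−0−0 = 0 → Ȟ^2 ≅ 0
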